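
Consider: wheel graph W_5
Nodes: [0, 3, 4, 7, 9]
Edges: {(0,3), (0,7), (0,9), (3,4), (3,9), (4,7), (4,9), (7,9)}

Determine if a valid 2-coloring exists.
No, G is not 2-colorable

The clique on vertices [0, 3, 9] has size 3 > 2, so it alone needs 3 colors.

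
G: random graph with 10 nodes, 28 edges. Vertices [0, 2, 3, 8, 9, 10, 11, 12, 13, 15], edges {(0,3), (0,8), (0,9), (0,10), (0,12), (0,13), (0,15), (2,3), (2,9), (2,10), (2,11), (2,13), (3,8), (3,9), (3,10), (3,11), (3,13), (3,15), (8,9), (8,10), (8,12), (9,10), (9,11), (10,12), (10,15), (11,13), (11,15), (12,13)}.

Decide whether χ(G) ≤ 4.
No, G is not 4-colorable

The clique on vertices [0, 3, 8, 9, 10] has size 5 > 4, so it alone needs 5 colors.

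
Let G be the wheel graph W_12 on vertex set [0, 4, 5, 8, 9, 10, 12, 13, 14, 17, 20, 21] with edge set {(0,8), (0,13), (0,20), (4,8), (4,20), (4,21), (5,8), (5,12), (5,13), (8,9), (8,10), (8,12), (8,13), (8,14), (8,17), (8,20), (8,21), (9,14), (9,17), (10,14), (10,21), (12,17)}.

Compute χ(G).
χ(G) = 4

Clique number ω(G) = 3 (lower bound: χ ≥ ω).
Odd cycle [14, 9, 17, 12, 5, 13, 0, 20, 4, 21, 10] needs 3 colors (χ ≥ 3).
Vertex 8 is adjacent to every vertex of [0, 4, 5, 9, 10, 12, 13, 14, 17, 20, 21], which already need 3 colors among themselves, so 8 needs a new color (χ ≥ 4).
The coloring below uses 4 colors, so χ(G) = 4.
A valid 4-coloring: color 1: [8]; color 2: [0, 5, 14, 17, 21]; color 3: [9, 10, 12, 13, 20]; color 4: [4].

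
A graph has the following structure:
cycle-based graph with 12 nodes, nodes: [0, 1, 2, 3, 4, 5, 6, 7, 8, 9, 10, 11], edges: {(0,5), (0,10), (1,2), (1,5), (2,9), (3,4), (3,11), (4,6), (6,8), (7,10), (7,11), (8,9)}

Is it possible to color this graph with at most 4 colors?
Yes, G is 4-colorable

A valid 4-coloring: color 1: [2, 4, 5, 8, 10, 11]; color 2: [0, 1, 3, 6, 7, 9].
(χ(G) = 2 ≤ 4.)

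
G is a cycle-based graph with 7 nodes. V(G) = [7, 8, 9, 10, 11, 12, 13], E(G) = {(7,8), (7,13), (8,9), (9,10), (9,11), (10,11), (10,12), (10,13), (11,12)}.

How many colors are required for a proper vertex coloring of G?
χ(G) = 3

Clique number ω(G) = 3 (lower bound: χ ≥ ω).
The clique on [9, 10, 11] has size 3, forcing χ ≥ 3, and the coloring below uses 3 colors, so χ(G) = 3.
A valid 3-coloring: color 1: [8, 10]; color 2: [9, 12, 13]; color 3: [7, 11].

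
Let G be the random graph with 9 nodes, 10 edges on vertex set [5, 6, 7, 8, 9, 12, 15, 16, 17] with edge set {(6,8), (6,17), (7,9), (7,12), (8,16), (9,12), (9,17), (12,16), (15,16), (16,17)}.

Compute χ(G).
Clique number ω(G) = 3 (lower bound: χ ≥ ω).
The clique on [7, 9, 12] has size 3, forcing χ ≥ 3, and the coloring below uses 3 colors, so χ(G) = 3.
A valid 3-coloring: color 1: [5, 6, 9, 16]; color 2: [7, 8, 15, 17]; color 3: [12].

χ(G) = 3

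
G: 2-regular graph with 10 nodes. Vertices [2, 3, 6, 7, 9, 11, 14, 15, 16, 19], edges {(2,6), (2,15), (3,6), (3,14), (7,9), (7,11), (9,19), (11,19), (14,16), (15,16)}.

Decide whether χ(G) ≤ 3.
Yes, G is 3-colorable

A valid 3-coloring: color 1: [2, 3, 7, 16, 19]; color 2: [6, 9, 11, 14, 15].
(χ(G) = 2 ≤ 3.)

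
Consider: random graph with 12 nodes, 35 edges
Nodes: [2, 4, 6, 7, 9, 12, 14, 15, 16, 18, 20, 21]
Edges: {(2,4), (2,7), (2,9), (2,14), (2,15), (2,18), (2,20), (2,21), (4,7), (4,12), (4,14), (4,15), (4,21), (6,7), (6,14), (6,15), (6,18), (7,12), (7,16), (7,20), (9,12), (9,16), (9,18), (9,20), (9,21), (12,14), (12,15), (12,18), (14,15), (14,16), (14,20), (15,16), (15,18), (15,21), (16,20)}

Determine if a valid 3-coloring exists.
No, G is not 3-colorable

The clique on vertices [2, 4, 15, 21] has size 4 > 3, so it alone needs 4 colors.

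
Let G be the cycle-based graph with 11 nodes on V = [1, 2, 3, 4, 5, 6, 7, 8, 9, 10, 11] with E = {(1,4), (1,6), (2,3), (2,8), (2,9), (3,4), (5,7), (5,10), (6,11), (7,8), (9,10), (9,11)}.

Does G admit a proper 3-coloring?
Yes, G is 3-colorable

A valid 3-coloring: color 1: [2, 4, 6, 7, 10]; color 2: [1, 3, 5, 8, 9]; color 3: [11].
(χ(G) = 3 ≤ 3.)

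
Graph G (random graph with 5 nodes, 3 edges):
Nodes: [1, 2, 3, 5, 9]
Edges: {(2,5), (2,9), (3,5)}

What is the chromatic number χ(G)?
Clique number ω(G) = 2 (lower bound: χ ≥ ω).
The graph is bipartite (no odd cycle), so 2 colors suffice: χ(G) = 2.
A valid 2-coloring: color 1: [1, 2, 3]; color 2: [5, 9].

χ(G) = 2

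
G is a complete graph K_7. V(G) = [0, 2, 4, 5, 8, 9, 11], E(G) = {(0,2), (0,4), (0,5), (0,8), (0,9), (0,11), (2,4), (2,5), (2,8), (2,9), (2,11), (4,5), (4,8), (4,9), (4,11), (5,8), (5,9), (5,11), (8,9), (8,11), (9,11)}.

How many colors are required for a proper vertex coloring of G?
χ(G) = 7

Clique number ω(G) = 7 (lower bound: χ ≥ ω).
The clique on [0, 2, 4, 5, 8, 9, 11] has size 7, forcing χ ≥ 7, and the coloring below uses 7 colors, so χ(G) = 7.
A valid 7-coloring: color 1: [2]; color 2: [0]; color 3: [8]; color 4: [11]; color 5: [9]; color 6: [4]; color 7: [5].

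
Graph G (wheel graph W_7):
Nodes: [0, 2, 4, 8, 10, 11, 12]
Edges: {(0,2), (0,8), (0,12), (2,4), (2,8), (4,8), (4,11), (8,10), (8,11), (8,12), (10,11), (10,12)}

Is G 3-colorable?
Yes, G is 3-colorable

A valid 3-coloring: color 1: [8]; color 2: [2, 11, 12]; color 3: [0, 4, 10].
(χ(G) = 3 ≤ 3.)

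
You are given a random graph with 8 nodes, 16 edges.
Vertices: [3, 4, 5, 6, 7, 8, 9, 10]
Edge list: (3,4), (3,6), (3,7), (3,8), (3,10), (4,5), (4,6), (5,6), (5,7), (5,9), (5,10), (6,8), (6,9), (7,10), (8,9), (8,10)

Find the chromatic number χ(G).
Clique number ω(G) = 3 (lower bound: χ ≥ ω).
Odd cycle [3, 8, 9, 5, 4] needs 3 colors (χ ≥ 3).
Vertex 6 is adjacent to every vertex of [3, 4, 5, 8, 9], which already need 3 colors among themselves, so 6 needs a new color (χ ≥ 4).
The coloring below uses 4 colors, so χ(G) = 4.
A valid 4-coloring: color 1: [3, 5]; color 2: [6, 10]; color 3: [4, 7, 8]; color 4: [9].

χ(G) = 4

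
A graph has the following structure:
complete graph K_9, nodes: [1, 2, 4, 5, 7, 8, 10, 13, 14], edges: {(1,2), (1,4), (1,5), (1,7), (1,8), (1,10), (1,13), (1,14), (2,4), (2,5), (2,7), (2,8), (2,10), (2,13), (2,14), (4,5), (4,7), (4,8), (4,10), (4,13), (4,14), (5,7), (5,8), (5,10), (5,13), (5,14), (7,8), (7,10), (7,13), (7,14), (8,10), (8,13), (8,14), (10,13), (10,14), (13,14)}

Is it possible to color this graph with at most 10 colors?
Yes, G is 10-colorable

A valid 10-coloring: color 1: [4]; color 2: [10]; color 3: [14]; color 4: [5]; color 5: [8]; color 6: [2]; color 7: [7]; color 8: [1]; color 9: [13].
(χ(G) = 9 ≤ 10.)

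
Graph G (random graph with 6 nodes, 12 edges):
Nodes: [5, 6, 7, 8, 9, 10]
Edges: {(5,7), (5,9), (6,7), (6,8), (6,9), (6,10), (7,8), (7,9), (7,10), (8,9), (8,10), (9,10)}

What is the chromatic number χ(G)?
Clique number ω(G) = 5 (lower bound: χ ≥ ω).
The clique on [6, 7, 8, 9, 10] has size 5, forcing χ ≥ 5, and the coloring below uses 5 colors, so χ(G) = 5.
A valid 5-coloring: color 1: [9]; color 2: [7]; color 3: [5, 10]; color 4: [6]; color 5: [8].

χ(G) = 5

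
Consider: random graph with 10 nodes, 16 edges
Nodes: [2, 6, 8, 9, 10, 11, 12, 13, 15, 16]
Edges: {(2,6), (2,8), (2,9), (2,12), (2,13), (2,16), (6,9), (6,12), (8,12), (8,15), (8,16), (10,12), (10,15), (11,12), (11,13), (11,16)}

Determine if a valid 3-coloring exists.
A valid 3-coloring: color 1: [2, 10, 11]; color 2: [9, 12, 13, 15, 16]; color 3: [6, 8].
(χ(G) = 3 ≤ 3.)

Yes, G is 3-colorable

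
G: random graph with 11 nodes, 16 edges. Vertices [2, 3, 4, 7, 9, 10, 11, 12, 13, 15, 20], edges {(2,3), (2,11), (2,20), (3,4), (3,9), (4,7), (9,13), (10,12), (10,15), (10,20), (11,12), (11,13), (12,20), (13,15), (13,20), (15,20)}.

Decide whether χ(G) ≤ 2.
No, G is not 2-colorable

The clique on vertices [10, 12, 20] has size 3 > 2, so it alone needs 3 colors.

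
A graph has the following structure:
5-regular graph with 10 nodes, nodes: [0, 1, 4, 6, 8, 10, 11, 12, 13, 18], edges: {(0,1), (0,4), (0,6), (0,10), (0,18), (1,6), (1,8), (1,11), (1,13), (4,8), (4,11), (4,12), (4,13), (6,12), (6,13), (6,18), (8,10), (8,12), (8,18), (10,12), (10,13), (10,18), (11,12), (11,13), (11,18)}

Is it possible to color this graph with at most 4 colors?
A valid 4-coloring: color 1: [4, 6, 10]; color 2: [1, 12, 18]; color 3: [0, 8, 11]; color 4: [13].
(χ(G) = 4 ≤ 4.)

Yes, G is 4-colorable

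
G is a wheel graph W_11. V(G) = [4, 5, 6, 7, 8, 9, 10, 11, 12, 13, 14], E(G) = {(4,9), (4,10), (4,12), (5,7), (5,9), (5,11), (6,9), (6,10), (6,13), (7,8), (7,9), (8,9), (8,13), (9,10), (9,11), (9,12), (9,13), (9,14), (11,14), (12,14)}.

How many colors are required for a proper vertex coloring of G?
χ(G) = 3

Clique number ω(G) = 3 (lower bound: χ ≥ ω).
The clique on [4, 9, 10] has size 3, forcing χ ≥ 3, and the coloring below uses 3 colors, so χ(G) = 3.
A valid 3-coloring: color 1: [9]; color 2: [7, 10, 11, 12, 13]; color 3: [4, 5, 6, 8, 14].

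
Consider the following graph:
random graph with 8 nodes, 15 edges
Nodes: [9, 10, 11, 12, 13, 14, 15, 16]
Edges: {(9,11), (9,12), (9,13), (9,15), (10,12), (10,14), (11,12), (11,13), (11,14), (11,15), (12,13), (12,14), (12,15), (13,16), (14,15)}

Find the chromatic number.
χ(G) = 4

Clique number ω(G) = 4 (lower bound: χ ≥ ω).
The clique on [9, 11, 12, 13] has size 4, forcing χ ≥ 4, and the coloring below uses 4 colors, so χ(G) = 4.
A valid 4-coloring: color 1: [12, 16]; color 2: [10, 11]; color 3: [9, 14]; color 4: [13, 15].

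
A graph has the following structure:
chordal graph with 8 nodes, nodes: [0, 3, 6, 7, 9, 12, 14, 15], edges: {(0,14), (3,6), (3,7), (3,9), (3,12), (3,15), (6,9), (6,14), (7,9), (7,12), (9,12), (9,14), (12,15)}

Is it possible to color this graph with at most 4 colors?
A valid 4-coloring: color 1: [0, 9, 15]; color 2: [3, 14]; color 3: [6, 12]; color 4: [7].
(χ(G) = 4 ≤ 4.)

Yes, G is 4-colorable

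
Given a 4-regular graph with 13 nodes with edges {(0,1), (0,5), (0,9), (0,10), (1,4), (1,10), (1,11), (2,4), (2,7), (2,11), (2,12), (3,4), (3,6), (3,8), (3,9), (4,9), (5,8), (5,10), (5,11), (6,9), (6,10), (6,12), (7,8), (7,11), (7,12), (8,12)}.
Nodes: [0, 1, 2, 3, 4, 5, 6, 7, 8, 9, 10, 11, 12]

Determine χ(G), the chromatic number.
Clique number ω(G) = 3 (lower bound: χ ≥ ω).
Suppose a proper 3-coloring c exists. The clique [0, 1, 10] takes 3 distinct colors; by symmetry let c(0) = 1, c(1) = 2, c(10) = 3.
- Vertex 5: neighbors [0, 10] already have colors [1, 3] ⇒ c(5) = 2.
- Vertex 4: neighbors [1] already have colors [2]; try each remaining color.
- Case c(4) = 1:
  - Vertex 2: neighbors [4] already have colors [1]; try each remaining color.
  - Case c(2) = 2:
    - Vertex 3: neighbors [4] already have colors [1]; try each remaining color.
    - Case c(3) = 2:
      - Vertex 6: neighbors [3, 10] already have colors [2, 3] ⇒ c(6) = 1.
      - Vertex 12: neighbors [6, 2] already have colors [1, 2] ⇒ c(12) = 3.
      - Vertex 7: neighbors [2, 12] already have colors [2, 3] ⇒ c(7) = 1.
      - Vertex 8: neighbors [7, 3, 12] already have colors [1, 2, 3] — all 3 colors blocked. Contradiction.
    - Case c(3) = 3:
      - Vertex 8: neighbors [5, 3] already have colors [2, 3] ⇒ c(8) = 1.
      - Vertex 7: neighbors [8, 2] already have colors [1, 2] ⇒ c(7) = 3.
      - Vertex 12: neighbors [8, 2, 7] already have colors [1, 2, 3] — all 3 colors blocked. Contradiction.
  - Case c(2) = 3:
    - Vertex 11: neighbors [1, 2] already have colors [2, 3] ⇒ c(11) = 1.
    - Vertex 7: neighbors [11, 2] already have colors [1, 3] ⇒ c(7) = 2.
    - Vertex 12: neighbors [7, 2] already have colors [2, 3] ⇒ c(12) = 1.
    - Vertex 6: neighbors [12, 10] already have colors [1, 3] ⇒ c(6) = 2.
    - Vertex 3: neighbors [4, 6] already have colors [1, 2] ⇒ c(3) = 3.
    - Vertex 8: neighbors [12, 5, 3] already have colors [1, 2, 3] — all 3 colors blocked. Contradiction.
- Case c(4) = 3:
  - Vertex 9: neighbors [0, 4] already have colors [1, 3] ⇒ c(9) = 2.
  - Vertex 3: neighbors [9, 4] already have colors [2, 3] ⇒ c(3) = 1.
  - Vertex 6: neighbors [3, 9, 10] already have colors [1, 2, 3] — all 3 colors blocked. Contradiction.
Every case ends in a contradiction, so G has no proper 3-coloring (χ ≥ 4).
The coloring below uses 4 colors, so χ(G) = 4.
A valid 4-coloring: color 1: [1, 2, 5, 9]; color 2: [3, 10, 11, 12]; color 3: [0, 4, 6, 7]; color 4: [8].

χ(G) = 4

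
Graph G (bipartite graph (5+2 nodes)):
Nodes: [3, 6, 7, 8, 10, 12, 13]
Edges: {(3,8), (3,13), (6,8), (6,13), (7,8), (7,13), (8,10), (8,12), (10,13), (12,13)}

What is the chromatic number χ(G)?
χ(G) = 2

Clique number ω(G) = 2 (lower bound: χ ≥ ω).
The graph is bipartite (no odd cycle), so 2 colors suffice: χ(G) = 2.
A valid 2-coloring: color 1: [8, 13]; color 2: [3, 6, 7, 10, 12].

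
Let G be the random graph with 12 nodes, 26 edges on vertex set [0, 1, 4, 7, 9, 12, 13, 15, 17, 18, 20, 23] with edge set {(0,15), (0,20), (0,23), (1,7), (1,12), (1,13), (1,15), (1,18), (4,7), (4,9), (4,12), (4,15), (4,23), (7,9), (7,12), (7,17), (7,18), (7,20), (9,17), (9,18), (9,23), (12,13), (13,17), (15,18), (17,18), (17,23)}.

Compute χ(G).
χ(G) = 4

Clique number ω(G) = 4 (lower bound: χ ≥ ω).
The clique on [7, 9, 17, 18] has size 4, forcing χ ≥ 4, and the coloring below uses 4 colors, so χ(G) = 4.
A valid 4-coloring: color 1: [7, 13, 15, 23]; color 2: [1, 4, 17, 20]; color 3: [0, 12, 18]; color 4: [9].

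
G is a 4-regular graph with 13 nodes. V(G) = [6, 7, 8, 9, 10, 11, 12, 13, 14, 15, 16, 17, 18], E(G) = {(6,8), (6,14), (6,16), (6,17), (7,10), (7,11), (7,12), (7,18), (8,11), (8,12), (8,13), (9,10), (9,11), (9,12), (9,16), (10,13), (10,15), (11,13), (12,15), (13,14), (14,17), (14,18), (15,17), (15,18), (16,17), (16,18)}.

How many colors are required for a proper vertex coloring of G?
χ(G) = 3

Clique number ω(G) = 3 (lower bound: χ ≥ ω).
The clique on [6, 16, 17] has size 3, forcing χ ≥ 3, and the coloring below uses 3 colors, so χ(G) = 3.
A valid 3-coloring: color 1: [8, 10, 14, 16]; color 2: [6, 7, 9, 13, 15]; color 3: [11, 12, 17, 18].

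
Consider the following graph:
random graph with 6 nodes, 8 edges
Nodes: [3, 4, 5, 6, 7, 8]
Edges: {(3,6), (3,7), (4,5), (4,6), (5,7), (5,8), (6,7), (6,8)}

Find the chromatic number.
χ(G) = 3

Clique number ω(G) = 3 (lower bound: χ ≥ ω).
The clique on [3, 6, 7] has size 3, forcing χ ≥ 3, and the coloring below uses 3 colors, so χ(G) = 3.
A valid 3-coloring: color 1: [5, 6]; color 2: [4, 7, 8]; color 3: [3].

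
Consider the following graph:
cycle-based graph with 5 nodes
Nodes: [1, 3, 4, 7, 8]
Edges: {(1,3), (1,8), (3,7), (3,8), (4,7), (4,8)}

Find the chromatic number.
Clique number ω(G) = 3 (lower bound: χ ≥ ω).
The clique on [1, 3, 8] has size 3, forcing χ ≥ 3, and the coloring below uses 3 colors, so χ(G) = 3.
A valid 3-coloring: color 1: [7, 8]; color 2: [3, 4]; color 3: [1].

χ(G) = 3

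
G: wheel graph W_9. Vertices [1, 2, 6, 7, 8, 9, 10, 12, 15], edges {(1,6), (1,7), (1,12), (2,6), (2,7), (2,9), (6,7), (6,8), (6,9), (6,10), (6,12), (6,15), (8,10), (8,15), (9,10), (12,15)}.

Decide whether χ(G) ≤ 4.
Yes, G is 4-colorable

A valid 4-coloring: color 1: [6]; color 2: [7, 8, 9, 12]; color 3: [1, 2, 10, 15].
(χ(G) = 3 ≤ 4.)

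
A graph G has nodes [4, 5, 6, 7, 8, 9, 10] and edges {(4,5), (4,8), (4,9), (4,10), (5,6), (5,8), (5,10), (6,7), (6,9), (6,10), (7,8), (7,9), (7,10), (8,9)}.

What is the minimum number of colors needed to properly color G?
χ(G) = 4

Clique number ω(G) = 3 (lower bound: χ ≥ ω).
Suppose a proper 3-coloring c exists. The clique [4, 5, 8] takes 3 distinct colors; by symmetry let c(4) = 1, c(5) = 2, c(8) = 3.
- Vertex 9: neighbors [4, 8] already have colors [1, 3] ⇒ c(9) = 2.
- Vertex 7: neighbors [9, 8] already have colors [2, 3] ⇒ c(7) = 1.
- Vertex 6: neighbors [7, 5] already have colors [1, 2] ⇒ c(6) = 3.
- Vertex 10: neighbors [4, 5, 6] already have colors [1, 2, 3] — all 3 colors blocked. Contradiction.
The forced assignments end in a contradiction, so G has no proper 3-coloring (χ ≥ 4).
The coloring below uses 4 colors, so χ(G) = 4.
A valid 4-coloring: color 1: [6, 8]; color 2: [5, 9]; color 3: [4, 7]; color 4: [10].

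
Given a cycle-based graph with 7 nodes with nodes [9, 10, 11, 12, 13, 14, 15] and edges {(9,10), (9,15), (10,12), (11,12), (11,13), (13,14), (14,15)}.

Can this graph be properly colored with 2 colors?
Odd cycle [9, 10, 12, 11, 13, 14, 15] needs 3 colors (χ ≥ 3).
Hence χ(G) ≥ 3 > 2, so no proper 2-coloring exists.

No, G is not 2-colorable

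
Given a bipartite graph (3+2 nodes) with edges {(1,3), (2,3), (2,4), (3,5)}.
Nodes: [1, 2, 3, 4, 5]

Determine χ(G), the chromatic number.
χ(G) = 2

Clique number ω(G) = 2 (lower bound: χ ≥ ω).
The graph is bipartite (no odd cycle), so 2 colors suffice: χ(G) = 2.
A valid 2-coloring: color 1: [3, 4]; color 2: [1, 2, 5].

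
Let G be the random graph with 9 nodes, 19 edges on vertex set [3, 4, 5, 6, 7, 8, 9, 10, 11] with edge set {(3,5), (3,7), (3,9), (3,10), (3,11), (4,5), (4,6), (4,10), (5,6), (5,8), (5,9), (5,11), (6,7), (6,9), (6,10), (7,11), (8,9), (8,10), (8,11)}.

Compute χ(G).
Clique number ω(G) = 3 (lower bound: χ ≥ ω).
The clique on [4, 6, 10] has size 3, forcing χ ≥ 3, and the coloring below uses 3 colors, so χ(G) = 3.
A valid 3-coloring: color 1: [5, 7, 10]; color 2: [3, 6, 8]; color 3: [4, 9, 11].

χ(G) = 3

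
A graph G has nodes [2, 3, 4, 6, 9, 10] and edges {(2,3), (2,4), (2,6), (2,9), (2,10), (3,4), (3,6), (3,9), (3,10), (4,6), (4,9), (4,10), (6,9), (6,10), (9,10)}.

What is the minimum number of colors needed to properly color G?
Clique number ω(G) = 6 (lower bound: χ ≥ ω).
The clique on [2, 3, 4, 6, 9, 10] has size 6, forcing χ ≥ 6, and the coloring below uses 6 colors, so χ(G) = 6.
A valid 6-coloring: color 1: [3]; color 2: [9]; color 3: [10]; color 4: [4]; color 5: [6]; color 6: [2].

χ(G) = 6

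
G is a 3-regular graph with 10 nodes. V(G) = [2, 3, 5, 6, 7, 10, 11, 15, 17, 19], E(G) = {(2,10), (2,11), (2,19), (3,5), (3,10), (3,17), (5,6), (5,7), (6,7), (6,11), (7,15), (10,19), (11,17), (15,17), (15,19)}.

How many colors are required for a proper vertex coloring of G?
Clique number ω(G) = 3 (lower bound: χ ≥ ω).
The clique on [2, 10, 19] has size 3, forcing χ ≥ 3, and the coloring below uses 3 colors, so χ(G) = 3.
A valid 3-coloring: color 1: [5, 10, 11, 15]; color 2: [2, 3, 7]; color 3: [6, 17, 19].

χ(G) = 3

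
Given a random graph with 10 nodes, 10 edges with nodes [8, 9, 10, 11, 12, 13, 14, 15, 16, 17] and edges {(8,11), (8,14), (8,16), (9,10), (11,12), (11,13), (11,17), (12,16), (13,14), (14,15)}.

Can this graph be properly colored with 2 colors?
A valid 2-coloring: color 1: [9, 11, 14, 16]; color 2: [8, 10, 12, 13, 15, 17].
(χ(G) = 2 ≤ 2.)

Yes, G is 2-colorable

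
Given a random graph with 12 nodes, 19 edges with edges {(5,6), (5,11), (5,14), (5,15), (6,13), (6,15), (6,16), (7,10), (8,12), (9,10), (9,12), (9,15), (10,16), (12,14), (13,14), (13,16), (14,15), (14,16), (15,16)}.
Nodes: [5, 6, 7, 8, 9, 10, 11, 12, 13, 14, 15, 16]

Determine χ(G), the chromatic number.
Clique number ω(G) = 3 (lower bound: χ ≥ ω).
The clique on [6, 13, 16] has size 3, forcing χ ≥ 3, and the coloring below uses 3 colors, so χ(G) = 3.
A valid 3-coloring: color 1: [5, 7, 8, 9, 16]; color 2: [6, 10, 11, 14]; color 3: [12, 13, 15].

χ(G) = 3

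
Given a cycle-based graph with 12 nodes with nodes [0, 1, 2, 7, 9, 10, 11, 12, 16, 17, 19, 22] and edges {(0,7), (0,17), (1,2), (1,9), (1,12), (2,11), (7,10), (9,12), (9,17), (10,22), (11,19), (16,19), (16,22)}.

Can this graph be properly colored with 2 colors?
The clique on vertices [1, 9, 12] has size 3 > 2, so it alone needs 3 colors.

No, G is not 2-colorable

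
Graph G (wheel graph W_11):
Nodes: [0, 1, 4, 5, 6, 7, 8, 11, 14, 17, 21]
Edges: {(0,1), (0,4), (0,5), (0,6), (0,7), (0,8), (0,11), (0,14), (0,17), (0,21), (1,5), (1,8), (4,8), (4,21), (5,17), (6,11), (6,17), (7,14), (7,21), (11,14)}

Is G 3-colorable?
Yes, G is 3-colorable

A valid 3-coloring: color 1: [0]; color 2: [5, 6, 8, 14, 21]; color 3: [1, 4, 7, 11, 17].
(χ(G) = 3 ≤ 3.)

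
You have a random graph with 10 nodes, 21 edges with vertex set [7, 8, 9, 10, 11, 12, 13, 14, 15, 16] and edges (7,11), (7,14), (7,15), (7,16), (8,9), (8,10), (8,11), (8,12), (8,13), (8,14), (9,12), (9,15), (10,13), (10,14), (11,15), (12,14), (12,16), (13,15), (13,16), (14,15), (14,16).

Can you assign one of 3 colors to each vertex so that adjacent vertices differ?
A valid 3-coloring: color 1: [8, 15, 16]; color 2: [9, 11, 13, 14]; color 3: [7, 10, 12].
(χ(G) = 3 ≤ 3.)

Yes, G is 3-colorable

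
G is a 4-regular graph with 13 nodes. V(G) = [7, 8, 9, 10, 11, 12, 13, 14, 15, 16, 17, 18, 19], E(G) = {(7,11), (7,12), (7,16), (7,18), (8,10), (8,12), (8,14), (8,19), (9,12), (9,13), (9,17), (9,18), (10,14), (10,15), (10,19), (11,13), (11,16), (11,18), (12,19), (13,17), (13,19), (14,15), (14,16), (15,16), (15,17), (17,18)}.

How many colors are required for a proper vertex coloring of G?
χ(G) = 3

Clique number ω(G) = 3 (lower bound: χ ≥ ω).
The clique on [7, 11, 16] has size 3, forcing χ ≥ 3, and the coloring below uses 3 colors, so χ(G) = 3.
A valid 3-coloring: color 1: [10, 12, 13, 16, 18]; color 2: [7, 14, 17, 19]; color 3: [8, 9, 11, 15].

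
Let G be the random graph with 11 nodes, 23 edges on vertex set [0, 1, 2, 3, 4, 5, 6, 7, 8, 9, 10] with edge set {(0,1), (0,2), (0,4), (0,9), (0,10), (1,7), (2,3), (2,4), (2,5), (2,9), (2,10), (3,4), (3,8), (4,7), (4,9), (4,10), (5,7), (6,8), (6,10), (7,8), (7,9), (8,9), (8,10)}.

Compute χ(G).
Clique number ω(G) = 4 (lower bound: χ ≥ ω).
The clique on [0, 2, 4, 9] has size 4, forcing χ ≥ 4, and the coloring below uses 4 colors, so χ(G) = 4.
A valid 4-coloring: color 1: [2, 6, 7]; color 2: [1, 4, 5, 8]; color 3: [0, 3]; color 4: [9, 10].

χ(G) = 4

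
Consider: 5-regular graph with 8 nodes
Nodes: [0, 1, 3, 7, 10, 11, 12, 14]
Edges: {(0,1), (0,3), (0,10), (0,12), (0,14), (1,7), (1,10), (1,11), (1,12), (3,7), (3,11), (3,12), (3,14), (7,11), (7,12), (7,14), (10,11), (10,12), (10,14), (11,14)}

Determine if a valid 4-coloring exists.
Yes, G is 4-colorable

A valid 4-coloring: color 1: [3, 10]; color 2: [11, 12]; color 3: [0, 7]; color 4: [1, 14].
(χ(G) = 4 ≤ 4.)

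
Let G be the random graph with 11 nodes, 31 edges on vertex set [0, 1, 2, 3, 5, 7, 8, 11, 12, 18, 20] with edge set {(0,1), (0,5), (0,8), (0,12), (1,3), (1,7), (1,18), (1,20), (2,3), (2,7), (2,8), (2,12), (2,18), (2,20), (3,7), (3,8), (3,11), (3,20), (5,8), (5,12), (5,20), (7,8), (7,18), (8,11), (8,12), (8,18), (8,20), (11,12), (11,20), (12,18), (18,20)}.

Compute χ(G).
Clique number ω(G) = 4 (lower bound: χ ≥ ω).
The clique on [0, 5, 8, 12] has size 4, forcing χ ≥ 4, and the coloring below uses 4 colors, so χ(G) = 4.
A valid 4-coloring: color 1: [1, 8]; color 2: [7, 12, 20]; color 3: [0, 3, 18]; color 4: [2, 5, 11].

χ(G) = 4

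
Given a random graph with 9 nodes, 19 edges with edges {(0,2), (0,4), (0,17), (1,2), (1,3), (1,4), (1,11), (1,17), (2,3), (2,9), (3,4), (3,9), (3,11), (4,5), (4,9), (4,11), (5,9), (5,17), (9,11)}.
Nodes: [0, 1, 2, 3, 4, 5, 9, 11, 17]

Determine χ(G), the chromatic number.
χ(G) = 4

Clique number ω(G) = 4 (lower bound: χ ≥ ω).
The clique on [1, 3, 4, 11] has size 4, forcing χ ≥ 4, and the coloring below uses 4 colors, so χ(G) = 4.
A valid 4-coloring: color 1: [2, 4, 17]; color 2: [0, 3, 5]; color 3: [1, 9]; color 4: [11].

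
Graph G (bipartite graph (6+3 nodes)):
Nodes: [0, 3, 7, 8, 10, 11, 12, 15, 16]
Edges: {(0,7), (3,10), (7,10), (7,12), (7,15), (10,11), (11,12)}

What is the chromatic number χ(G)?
Clique number ω(G) = 2 (lower bound: χ ≥ ω).
The graph is bipartite (no odd cycle), so 2 colors suffice: χ(G) = 2.
A valid 2-coloring: color 1: [3, 7, 8, 11, 16]; color 2: [0, 10, 12, 15].

χ(G) = 2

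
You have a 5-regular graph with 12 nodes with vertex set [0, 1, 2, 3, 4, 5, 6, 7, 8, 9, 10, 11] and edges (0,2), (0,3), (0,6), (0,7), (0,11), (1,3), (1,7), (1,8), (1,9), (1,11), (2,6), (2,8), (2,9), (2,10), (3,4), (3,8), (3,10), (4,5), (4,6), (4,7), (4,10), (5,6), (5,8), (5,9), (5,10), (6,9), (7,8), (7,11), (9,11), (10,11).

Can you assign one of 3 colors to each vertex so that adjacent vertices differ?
No, G is not 3-colorable

Suppose a proper 3-coloring c exists. The clique [0, 2, 6] takes 3 distinct colors; by symmetry let c(0) = 1, c(2) = 2, c(6) = 3.
- Vertex 9: neighbors [2, 6] already have colors [2, 3] ⇒ c(9) = 1.
- Vertex 5: neighbors [9, 6] already have colors [1, 3] ⇒ c(5) = 2.
- Vertex 4: neighbors [5, 6] already have colors [2, 3] ⇒ c(4) = 1.
- Vertex 10: neighbors [4, 2] already have colors [1, 2] ⇒ c(10) = 3.
- Vertex 3: neighbors [0, 10] already have colors [1, 3] ⇒ c(3) = 2.
- Vertex 1: neighbors [9, 3] already have colors [1, 2] ⇒ c(1) = 3.
- Vertex 7: neighbors [0, 1] already have colors [1, 3] ⇒ c(7) = 2.
- Vertex 11: neighbors [0, 7, 1] already have colors [1, 2, 3] — all 3 colors blocked. Contradiction.
The forced assignments end in a contradiction, so G has no proper 3-coloring (χ ≥ 4).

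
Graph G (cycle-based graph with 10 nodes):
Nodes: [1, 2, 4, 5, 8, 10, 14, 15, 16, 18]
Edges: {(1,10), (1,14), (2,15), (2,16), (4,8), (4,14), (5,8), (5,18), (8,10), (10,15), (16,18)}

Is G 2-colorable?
Odd cycle [8, 5, 18, 16, 2, 15, 10] needs 3 colors (χ ≥ 3).
Hence χ(G) ≥ 3 > 2, so no proper 2-coloring exists.

No, G is not 2-colorable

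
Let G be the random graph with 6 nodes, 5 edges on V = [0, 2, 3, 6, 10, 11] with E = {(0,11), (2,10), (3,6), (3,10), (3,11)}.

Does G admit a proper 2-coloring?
Yes, G is 2-colorable

A valid 2-coloring: color 1: [0, 2, 3]; color 2: [6, 10, 11].
(χ(G) = 2 ≤ 2.)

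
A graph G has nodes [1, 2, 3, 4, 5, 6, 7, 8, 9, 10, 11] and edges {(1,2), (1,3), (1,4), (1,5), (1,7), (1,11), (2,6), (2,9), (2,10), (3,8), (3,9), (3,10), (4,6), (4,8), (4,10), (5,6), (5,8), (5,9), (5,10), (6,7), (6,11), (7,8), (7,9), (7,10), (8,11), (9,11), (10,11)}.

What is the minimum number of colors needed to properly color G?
Clique number ω(G) = 2 (lower bound: χ ≥ ω).
The graph is bipartite (no odd cycle), so 2 colors suffice: χ(G) = 2.
A valid 2-coloring: color 1: [1, 6, 8, 9, 10]; color 2: [2, 3, 4, 5, 7, 11].

χ(G) = 2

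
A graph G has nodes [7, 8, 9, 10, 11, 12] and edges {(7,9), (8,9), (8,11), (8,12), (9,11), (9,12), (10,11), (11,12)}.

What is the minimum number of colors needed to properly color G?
Clique number ω(G) = 4 (lower bound: χ ≥ ω).
The clique on [8, 9, 11, 12] has size 4, forcing χ ≥ 4, and the coloring below uses 4 colors, so χ(G) = 4.
A valid 4-coloring: color 1: [7, 11]; color 2: [9, 10]; color 3: [8]; color 4: [12].

χ(G) = 4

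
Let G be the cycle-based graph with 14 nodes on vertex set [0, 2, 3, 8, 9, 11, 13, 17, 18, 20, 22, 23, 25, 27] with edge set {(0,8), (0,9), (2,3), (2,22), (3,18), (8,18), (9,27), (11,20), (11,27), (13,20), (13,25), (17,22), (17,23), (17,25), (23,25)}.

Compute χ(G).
χ(G) = 3

Clique number ω(G) = 3 (lower bound: χ ≥ ω).
The clique on [17, 23, 25] has size 3, forcing χ ≥ 3, and the coloring below uses 3 colors, so χ(G) = 3.
A valid 3-coloring: color 1: [3, 8, 20, 22, 25, 27]; color 2: [0, 2, 11, 13, 17, 18]; color 3: [9, 23].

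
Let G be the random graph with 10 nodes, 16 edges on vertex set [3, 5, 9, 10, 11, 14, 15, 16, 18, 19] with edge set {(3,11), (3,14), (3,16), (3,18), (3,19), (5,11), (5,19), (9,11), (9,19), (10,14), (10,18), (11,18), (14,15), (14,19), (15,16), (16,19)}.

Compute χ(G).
χ(G) = 3

Clique number ω(G) = 3 (lower bound: χ ≥ ω).
The clique on [3, 16, 19] has size 3, forcing χ ≥ 3, and the coloring below uses 3 colors, so χ(G) = 3.
A valid 3-coloring: color 1: [10, 11, 15, 19]; color 2: [3, 5, 9]; color 3: [14, 16, 18].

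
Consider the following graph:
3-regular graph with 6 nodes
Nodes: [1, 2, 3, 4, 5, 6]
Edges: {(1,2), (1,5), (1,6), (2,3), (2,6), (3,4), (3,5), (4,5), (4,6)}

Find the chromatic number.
Clique number ω(G) = 3 (lower bound: χ ≥ ω).
The clique on [1, 2, 6] has size 3, forcing χ ≥ 3, and the coloring below uses 3 colors, so χ(G) = 3.
A valid 3-coloring: color 1: [3, 6]; color 2: [2, 5]; color 3: [1, 4].

χ(G) = 3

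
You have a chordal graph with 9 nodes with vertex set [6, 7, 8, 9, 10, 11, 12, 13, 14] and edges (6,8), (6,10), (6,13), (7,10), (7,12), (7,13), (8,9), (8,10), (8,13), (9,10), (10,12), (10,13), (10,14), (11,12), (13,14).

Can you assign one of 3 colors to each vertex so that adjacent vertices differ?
The clique on vertices [6, 8, 10, 13] has size 4 > 3, so it alone needs 4 colors.

No, G is not 3-colorable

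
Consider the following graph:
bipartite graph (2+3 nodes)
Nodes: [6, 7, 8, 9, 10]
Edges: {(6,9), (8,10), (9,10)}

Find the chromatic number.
Clique number ω(G) = 2 (lower bound: χ ≥ ω).
The graph is bipartite (no odd cycle), so 2 colors suffice: χ(G) = 2.
A valid 2-coloring: color 1: [7, 8, 9]; color 2: [6, 10].

χ(G) = 2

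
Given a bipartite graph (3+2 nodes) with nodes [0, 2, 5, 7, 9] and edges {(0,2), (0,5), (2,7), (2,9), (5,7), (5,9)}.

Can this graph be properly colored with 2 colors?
Yes, G is 2-colorable

A valid 2-coloring: color 1: [2, 5]; color 2: [0, 7, 9].
(χ(G) = 2 ≤ 2.)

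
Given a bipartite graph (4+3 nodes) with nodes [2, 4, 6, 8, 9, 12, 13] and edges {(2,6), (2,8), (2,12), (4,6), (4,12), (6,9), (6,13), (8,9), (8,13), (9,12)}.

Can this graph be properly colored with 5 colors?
Yes, G is 5-colorable

A valid 5-coloring: color 1: [6, 8, 12]; color 2: [2, 4, 9, 13].
(χ(G) = 2 ≤ 5.)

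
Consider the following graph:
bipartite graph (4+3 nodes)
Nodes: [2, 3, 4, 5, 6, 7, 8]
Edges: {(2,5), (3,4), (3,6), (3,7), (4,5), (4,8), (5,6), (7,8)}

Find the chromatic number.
Clique number ω(G) = 2 (lower bound: χ ≥ ω).
The graph is bipartite (no odd cycle), so 2 colors suffice: χ(G) = 2.
A valid 2-coloring: color 1: [2, 4, 6, 7]; color 2: [3, 5, 8].

χ(G) = 2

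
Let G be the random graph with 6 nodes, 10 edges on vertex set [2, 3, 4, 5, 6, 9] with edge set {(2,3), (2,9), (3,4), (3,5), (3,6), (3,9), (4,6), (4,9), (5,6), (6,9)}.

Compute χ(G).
χ(G) = 4

Clique number ω(G) = 4 (lower bound: χ ≥ ω).
The clique on [3, 4, 6, 9] has size 4, forcing χ ≥ 4, and the coloring below uses 4 colors, so χ(G) = 4.
A valid 4-coloring: color 1: [3]; color 2: [2, 6]; color 3: [5, 9]; color 4: [4].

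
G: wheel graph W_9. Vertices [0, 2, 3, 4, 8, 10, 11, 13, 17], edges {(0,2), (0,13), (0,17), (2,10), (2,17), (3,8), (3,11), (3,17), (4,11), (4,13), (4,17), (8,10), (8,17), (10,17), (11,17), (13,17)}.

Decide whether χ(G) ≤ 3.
A valid 3-coloring: color 1: [17]; color 2: [0, 3, 4, 10]; color 3: [2, 8, 11, 13].
(χ(G) = 3 ≤ 3.)

Yes, G is 3-colorable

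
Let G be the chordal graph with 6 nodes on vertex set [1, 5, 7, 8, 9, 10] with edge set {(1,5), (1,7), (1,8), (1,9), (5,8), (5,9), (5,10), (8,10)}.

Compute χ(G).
Clique number ω(G) = 3 (lower bound: χ ≥ ω).
The clique on [1, 5, 8] has size 3, forcing χ ≥ 3, and the coloring below uses 3 colors, so χ(G) = 3.
A valid 3-coloring: color 1: [5, 7]; color 2: [1, 10]; color 3: [8, 9].

χ(G) = 3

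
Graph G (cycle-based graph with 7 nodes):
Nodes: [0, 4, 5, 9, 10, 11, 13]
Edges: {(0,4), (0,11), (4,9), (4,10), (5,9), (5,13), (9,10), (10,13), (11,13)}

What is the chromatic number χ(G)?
Clique number ω(G) = 3 (lower bound: χ ≥ ω).
The clique on [4, 9, 10] has size 3, forcing χ ≥ 3, and the coloring below uses 3 colors, so χ(G) = 3.
A valid 3-coloring: color 1: [5, 10, 11]; color 2: [0, 9, 13]; color 3: [4].

χ(G) = 3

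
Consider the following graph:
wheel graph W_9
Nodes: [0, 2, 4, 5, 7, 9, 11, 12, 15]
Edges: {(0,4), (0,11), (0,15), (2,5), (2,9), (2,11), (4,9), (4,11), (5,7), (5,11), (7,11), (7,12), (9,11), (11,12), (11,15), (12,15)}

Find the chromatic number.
Clique number ω(G) = 3 (lower bound: χ ≥ ω).
The clique on [0, 4, 11] has size 3, forcing χ ≥ 3, and the coloring below uses 3 colors, so χ(G) = 3.
A valid 3-coloring: color 1: [11]; color 2: [2, 4, 7, 15]; color 3: [0, 5, 9, 12].

χ(G) = 3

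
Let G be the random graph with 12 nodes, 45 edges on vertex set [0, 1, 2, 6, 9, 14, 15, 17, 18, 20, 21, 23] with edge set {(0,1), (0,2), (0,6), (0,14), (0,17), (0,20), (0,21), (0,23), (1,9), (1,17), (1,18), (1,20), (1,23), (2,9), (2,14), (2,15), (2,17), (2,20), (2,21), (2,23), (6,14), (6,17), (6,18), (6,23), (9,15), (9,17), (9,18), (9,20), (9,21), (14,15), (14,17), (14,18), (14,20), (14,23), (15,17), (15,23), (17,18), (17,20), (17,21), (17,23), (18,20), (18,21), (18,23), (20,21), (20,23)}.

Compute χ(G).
Clique number ω(G) = 6 (lower bound: χ ≥ ω).
The clique on [0, 2, 14, 17, 20, 23] has size 6, forcing χ ≥ 6, and the coloring below uses 6 colors, so χ(G) = 6.
A valid 6-coloring: color 1: [17]; color 2: [6, 15, 20]; color 3: [9, 23]; color 4: [2, 18]; color 5: [1, 14, 21]; color 6: [0].

χ(G) = 6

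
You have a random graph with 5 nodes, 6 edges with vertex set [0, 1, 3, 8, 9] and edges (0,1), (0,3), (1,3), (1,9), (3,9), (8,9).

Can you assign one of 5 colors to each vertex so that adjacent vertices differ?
Yes, G is 5-colorable

A valid 5-coloring: color 1: [3, 8]; color 2: [1]; color 3: [0, 9].
(χ(G) = 3 ≤ 5.)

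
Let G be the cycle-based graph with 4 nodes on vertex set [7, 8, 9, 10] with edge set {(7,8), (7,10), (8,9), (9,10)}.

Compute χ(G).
χ(G) = 2

Clique number ω(G) = 2 (lower bound: χ ≥ ω).
The graph is bipartite (no odd cycle), so 2 colors suffice: χ(G) = 2.
A valid 2-coloring: color 1: [7, 9]; color 2: [8, 10].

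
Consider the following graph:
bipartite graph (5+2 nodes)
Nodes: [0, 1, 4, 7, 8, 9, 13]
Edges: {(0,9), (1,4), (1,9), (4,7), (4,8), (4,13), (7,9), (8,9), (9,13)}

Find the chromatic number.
Clique number ω(G) = 2 (lower bound: χ ≥ ω).
The graph is bipartite (no odd cycle), so 2 colors suffice: χ(G) = 2.
A valid 2-coloring: color 1: [4, 9]; color 2: [0, 1, 7, 8, 13].

χ(G) = 2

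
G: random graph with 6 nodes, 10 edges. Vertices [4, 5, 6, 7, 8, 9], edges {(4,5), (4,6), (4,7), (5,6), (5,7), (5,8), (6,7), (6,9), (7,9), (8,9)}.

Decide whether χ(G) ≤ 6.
A valid 6-coloring: color 1: [6, 8]; color 2: [5, 9]; color 3: [7]; color 4: [4].
(χ(G) = 4 ≤ 6.)

Yes, G is 6-colorable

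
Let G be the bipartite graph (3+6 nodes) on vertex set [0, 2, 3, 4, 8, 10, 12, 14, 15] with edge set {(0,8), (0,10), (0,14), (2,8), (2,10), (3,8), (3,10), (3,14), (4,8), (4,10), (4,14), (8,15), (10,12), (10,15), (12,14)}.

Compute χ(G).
χ(G) = 2

Clique number ω(G) = 2 (lower bound: χ ≥ ω).
The graph is bipartite (no odd cycle), so 2 colors suffice: χ(G) = 2.
A valid 2-coloring: color 1: [8, 10, 14]; color 2: [0, 2, 3, 4, 12, 15].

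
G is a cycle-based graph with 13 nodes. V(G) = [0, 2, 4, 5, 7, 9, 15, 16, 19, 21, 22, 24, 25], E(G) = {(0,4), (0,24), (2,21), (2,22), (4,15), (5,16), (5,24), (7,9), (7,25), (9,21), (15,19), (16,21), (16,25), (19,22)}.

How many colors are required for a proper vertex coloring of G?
χ(G) = 3

Clique number ω(G) = 2 (lower bound: χ ≥ ω).
Odd cycle [9, 7, 25, 16, 21] needs 3 colors (χ ≥ 3).
The coloring below uses 3 colors, so χ(G) = 3.
A valid 3-coloring: color 1: [0, 5, 7, 15, 21, 22]; color 2: [2, 4, 9, 16, 19, 24]; color 3: [25].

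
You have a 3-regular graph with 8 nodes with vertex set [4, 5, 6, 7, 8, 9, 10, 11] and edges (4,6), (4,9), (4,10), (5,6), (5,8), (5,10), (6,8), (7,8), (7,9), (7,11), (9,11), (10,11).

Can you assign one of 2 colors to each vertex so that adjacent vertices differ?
No, G is not 2-colorable

The clique on vertices [5, 6, 8] has size 3 > 2, so it alone needs 3 colors.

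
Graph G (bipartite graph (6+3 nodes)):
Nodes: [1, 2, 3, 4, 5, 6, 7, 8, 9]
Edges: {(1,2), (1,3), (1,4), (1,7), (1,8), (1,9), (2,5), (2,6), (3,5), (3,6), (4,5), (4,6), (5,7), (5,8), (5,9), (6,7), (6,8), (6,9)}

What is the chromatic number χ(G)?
Clique number ω(G) = 2 (lower bound: χ ≥ ω).
The graph is bipartite (no odd cycle), so 2 colors suffice: χ(G) = 2.
A valid 2-coloring: color 1: [1, 5, 6]; color 2: [2, 3, 4, 7, 8, 9].

χ(G) = 2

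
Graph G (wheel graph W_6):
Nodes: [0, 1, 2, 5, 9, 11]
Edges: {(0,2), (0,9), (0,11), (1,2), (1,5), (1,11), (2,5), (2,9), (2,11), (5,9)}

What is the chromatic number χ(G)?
χ(G) = 4

Clique number ω(G) = 3 (lower bound: χ ≥ ω).
Odd cycle [0, 9, 5, 1, 11] needs 3 colors (χ ≥ 3).
Vertex 2 is adjacent to every vertex of [0, 1, 5, 9, 11], which already need 3 colors among themselves, so 2 needs a new color (χ ≥ 4).
The coloring below uses 4 colors, so χ(G) = 4.
A valid 4-coloring: color 1: [2]; color 2: [0, 1]; color 3: [9, 11]; color 4: [5].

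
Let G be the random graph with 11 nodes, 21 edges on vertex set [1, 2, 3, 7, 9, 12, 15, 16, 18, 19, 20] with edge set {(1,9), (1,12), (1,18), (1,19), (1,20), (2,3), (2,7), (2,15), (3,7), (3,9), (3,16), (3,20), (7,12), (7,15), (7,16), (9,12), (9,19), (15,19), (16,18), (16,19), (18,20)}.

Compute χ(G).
χ(G) = 4

Clique number ω(G) = 3 (lower bound: χ ≥ ω).
Suppose a proper 3-coloring c exists. The clique [1, 9, 12] takes 3 distinct colors; by symmetry let c(1) = 1, c(9) = 2, c(12) = 3.
- Vertex 19: neighbors [1, 9] already have colors [1, 2] ⇒ c(19) = 3.
- Vertex 3: neighbors [9] already have colors [2]; try each remaining color.
- Case c(3) = 1:
  - Vertex 7: neighbors [3, 12] already have colors [1, 3] ⇒ c(7) = 2.
  - Vertex 16: neighbors [3, 7, 19] already have colors [1, 2, 3] — all 3 colors blocked. Contradiction.
- Case c(3) = 3:
  - Vertex 20: neighbors [1, 3] already have colors [1, 3] ⇒ c(20) = 2.
  - Vertex 18: neighbors [1, 20] already have colors [1, 2] ⇒ c(18) = 3.
  - Vertex 7: neighbors [3] already have colors [3]; try each remaining color.
  - Case c(7) = 1:
    - Vertex 2: neighbors [7, 3] already have colors [1, 3] ⇒ c(2) = 2.
    - Vertex 15: neighbors [7, 2, 19] already have colors [1, 2, 3] — all 3 colors blocked. Contradiction.
  - Case c(7) = 2:
    - Vertex 2: neighbors [7, 3] already have colors [2, 3] ⇒ c(2) = 1.
    - Vertex 15: neighbors [2, 7, 19] already have colors [1, 2, 3] — all 3 colors blocked. Contradiction.
Every case ends in a contradiction, so G has no proper 3-coloring (χ ≥ 4).
The coloring below uses 4 colors, so χ(G) = 4.
A valid 4-coloring: color 1: [1, 3, 15]; color 2: [7, 9, 18]; color 3: [2, 12, 19, 20]; color 4: [16].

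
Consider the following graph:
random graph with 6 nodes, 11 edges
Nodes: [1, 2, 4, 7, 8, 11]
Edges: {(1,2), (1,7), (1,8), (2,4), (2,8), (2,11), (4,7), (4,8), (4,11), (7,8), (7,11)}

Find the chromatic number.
χ(G) = 3

Clique number ω(G) = 3 (lower bound: χ ≥ ω).
The clique on [1, 2, 8] has size 3, forcing χ ≥ 3, and the coloring below uses 3 colors, so χ(G) = 3.
A valid 3-coloring: color 1: [1, 4]; color 2: [8, 11]; color 3: [2, 7].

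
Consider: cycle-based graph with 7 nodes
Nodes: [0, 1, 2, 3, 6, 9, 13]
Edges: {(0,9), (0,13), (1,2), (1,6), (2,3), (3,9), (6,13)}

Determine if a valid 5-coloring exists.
Yes, G is 5-colorable

A valid 5-coloring: color 1: [0, 3, 6]; color 2: [2, 9, 13]; color 3: [1].
(χ(G) = 3 ≤ 5.)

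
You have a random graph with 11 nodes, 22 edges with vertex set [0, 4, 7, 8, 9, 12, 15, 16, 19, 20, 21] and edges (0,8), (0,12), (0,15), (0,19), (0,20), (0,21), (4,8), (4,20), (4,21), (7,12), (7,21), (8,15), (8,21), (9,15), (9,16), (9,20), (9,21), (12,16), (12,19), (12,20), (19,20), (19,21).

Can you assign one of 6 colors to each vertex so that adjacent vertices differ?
A valid 6-coloring: color 1: [15, 16, 20, 21]; color 2: [0, 4, 7, 9]; color 3: [8, 19]; color 4: [12].
(χ(G) = 4 ≤ 6.)

Yes, G is 6-colorable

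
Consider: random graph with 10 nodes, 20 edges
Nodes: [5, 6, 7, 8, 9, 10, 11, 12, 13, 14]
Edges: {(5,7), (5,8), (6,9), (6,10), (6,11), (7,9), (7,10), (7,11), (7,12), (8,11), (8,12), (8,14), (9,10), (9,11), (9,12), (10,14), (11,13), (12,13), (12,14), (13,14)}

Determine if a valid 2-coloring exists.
The clique on vertices [6, 9, 10] has size 3 > 2, so it alone needs 3 colors.

No, G is not 2-colorable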